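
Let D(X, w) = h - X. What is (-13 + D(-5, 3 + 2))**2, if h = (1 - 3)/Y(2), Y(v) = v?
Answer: 81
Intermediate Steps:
h = -1 (h = (1 - 3)/2 = -2*1/2 = -1)
D(X, w) = -1 - X
(-13 + D(-5, 3 + 2))**2 = (-13 + (-1 - 1*(-5)))**2 = (-13 + (-1 + 5))**2 = (-13 + 4)**2 = (-9)**2 = 81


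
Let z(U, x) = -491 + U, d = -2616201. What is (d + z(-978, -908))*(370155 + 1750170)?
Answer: -5550311142750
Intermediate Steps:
(d + z(-978, -908))*(370155 + 1750170) = (-2616201 + (-491 - 978))*(370155 + 1750170) = (-2616201 - 1469)*2120325 = -2617670*2120325 = -5550311142750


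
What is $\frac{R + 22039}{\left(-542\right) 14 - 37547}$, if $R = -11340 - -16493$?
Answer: $- \frac{9064}{15045} \approx -0.60246$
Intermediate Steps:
$R = 5153$ ($R = -11340 + 16493 = 5153$)
$\frac{R + 22039}{\left(-542\right) 14 - 37547} = \frac{5153 + 22039}{\left(-542\right) 14 - 37547} = \frac{27192}{-7588 - 37547} = \frac{27192}{-45135} = 27192 \left(- \frac{1}{45135}\right) = - \frac{9064}{15045}$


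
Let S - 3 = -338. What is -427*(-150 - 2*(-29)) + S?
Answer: 38949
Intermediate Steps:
S = -335 (S = 3 - 338 = -335)
-427*(-150 - 2*(-29)) + S = -427*(-150 - 2*(-29)) - 335 = -427*(-150 - 1*(-58)) - 335 = -427*(-150 + 58) - 335 = -427*(-92) - 335 = 39284 - 335 = 38949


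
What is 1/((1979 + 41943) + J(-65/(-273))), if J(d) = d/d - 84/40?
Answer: 10/439209 ≈ 2.2768e-5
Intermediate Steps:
J(d) = -11/10 (J(d) = 1 - 84*1/40 = 1 - 21/10 = -11/10)
1/((1979 + 41943) + J(-65/(-273))) = 1/((1979 + 41943) - 11/10) = 1/(43922 - 11/10) = 1/(439209/10) = 10/439209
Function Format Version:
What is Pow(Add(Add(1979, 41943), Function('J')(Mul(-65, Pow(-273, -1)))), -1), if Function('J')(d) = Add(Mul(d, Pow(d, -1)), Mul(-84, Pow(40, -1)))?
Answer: Rational(10, 439209) ≈ 2.2768e-5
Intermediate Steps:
Function('J')(d) = Rational(-11, 10) (Function('J')(d) = Add(1, Mul(-84, Rational(1, 40))) = Add(1, Rational(-21, 10)) = Rational(-11, 10))
Pow(Add(Add(1979, 41943), Function('J')(Mul(-65, Pow(-273, -1)))), -1) = Pow(Add(Add(1979, 41943), Rational(-11, 10)), -1) = Pow(Add(43922, Rational(-11, 10)), -1) = Pow(Rational(439209, 10), -1) = Rational(10, 439209)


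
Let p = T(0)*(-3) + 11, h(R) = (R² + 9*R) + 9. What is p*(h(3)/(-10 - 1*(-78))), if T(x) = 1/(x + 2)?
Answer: 855/136 ≈ 6.2868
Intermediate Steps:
T(x) = 1/(2 + x)
h(R) = 9 + R² + 9*R
p = 19/2 (p = -3/(2 + 0) + 11 = -3/2 + 11 = 19/2 ≈ 9.5000)
p*(h(3)/(-10 - 1*(-78))) = 19*((9 + 3² + 9*3)/(-10 - 1*(-78)))/2 = 19*((9 + 9 + 27)/(-10 + 78))/2 = 19*(45/68)/2 = 19*(45*(1/68))/2 = (19/2)*(45/68) = 855/136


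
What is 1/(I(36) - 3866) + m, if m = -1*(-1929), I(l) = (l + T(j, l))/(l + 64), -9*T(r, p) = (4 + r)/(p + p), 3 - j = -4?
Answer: 483201863907/250493483 ≈ 1929.0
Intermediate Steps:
j = 7 (j = 3 - 1*(-4) = 3 + 4 = 7)
T(r, p) = -(4 + r)/(18*p) (T(r, p) = -(4 + r)/(9*(p + p)) = -(4 + r)/(9*(2*p)) = -(4 + r)*1/(2*p)/9 = -(4 + r)/(18*p))
I(l) = (l - 11/(18*l))/(64 + l) (I(l) = (l + (-4 - 1*7)/(18*l))/(l + 64) = (l + (-4 - 7)/(18*l))/(64 + l) = (l + (1/18)*(-11)/l)/(64 + l) = (l - 11/(18*l))/(64 + l))
m = 1929
1/(I(36) - 3866) + m = 1/((-11/18 + 36²)/(36*(64 + 36)) - 3866) + 1929 = 1/((1/36)*(-11/18 + 1296)/100 - 3866) + 1929 = 1/((1/36)*(1/100)*(23317/18) - 3866) + 1929 = 1/(23317/64800 - 3866) + 1929 = 1/(-250493483/64800) + 1929 = -64800/250493483 + 1929 = 483201863907/250493483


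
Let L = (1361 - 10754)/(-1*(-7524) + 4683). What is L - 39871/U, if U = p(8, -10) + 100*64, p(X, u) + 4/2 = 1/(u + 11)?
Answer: -182270368/26037531 ≈ -7.0003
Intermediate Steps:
p(X, u) = -2 + 1/(11 + u) (p(X, u) = -2 + 1/(u + 11) = -2 + 1/(11 + u))
U = 6399 (U = (-21 - 2*(-10))/(11 - 10) + 100*64 = (-21 + 20)/1 + 6400 = 1*(-1) + 6400 = -1 + 6400 = 6399)
L = -3131/4069 (L = -9393/(7524 + 4683) = -9393/12207 = -9393*1/12207 = -3131/4069 ≈ -0.76948)
L - 39871/U = -3131/4069 - 39871/6399 = -182270368/26037531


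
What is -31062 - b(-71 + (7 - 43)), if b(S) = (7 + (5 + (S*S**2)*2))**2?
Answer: -6002862636538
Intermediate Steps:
b(S) = (12 + 2*S**3)**2 (b(S) = (7 + (5 + S**3*2))**2 = (7 + (5 + 2*S**3))**2 = (12 + 2*S**3)**2)
-31062 - b(-71 + (7 - 43)) = -31062 - 4*(6 + (-71 + (7 - 43))**3)**2 = -31062 - 4*(6 + (-71 - 36)**3)**2 = -31062 - 4*(6 + (-107)**3)**2 = -31062 - 4*(6 - 1225043)**2 = -31062 - 4*(-1225037)**2 = -31062 - 4*1500715651369 = -31062 - 1*6002862605476 = -31062 - 6002862605476 = -6002862636538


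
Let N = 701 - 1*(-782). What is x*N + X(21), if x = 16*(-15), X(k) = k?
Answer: -355899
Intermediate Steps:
N = 1483 (N = 701 + 782 = 1483)
x = -240
x*N + X(21) = -240*1483 + 21 = -355920 + 21 = -355899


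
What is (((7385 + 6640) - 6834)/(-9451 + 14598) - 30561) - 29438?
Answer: -308807662/5147 ≈ -59998.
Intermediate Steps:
(((7385 + 6640) - 6834)/(-9451 + 14598) - 30561) - 29438 = ((14025 - 6834)/5147 - 30561) - 29438 = (7191*(1/5147) - 30561) - 29438 = (7191/5147 - 30561) - 29438 = -157290276/5147 - 29438 = -308807662/5147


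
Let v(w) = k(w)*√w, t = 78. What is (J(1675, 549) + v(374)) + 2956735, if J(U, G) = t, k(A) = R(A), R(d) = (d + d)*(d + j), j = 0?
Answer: 2956813 + 279752*√374 ≈ 8.3670e+6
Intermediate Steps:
R(d) = 2*d² (R(d) = (d + d)*(d + 0) = (2*d)*d = 2*d²)
k(A) = 2*A²
J(U, G) = 78
v(w) = 2*w^(5/2) (v(w) = (2*w²)*√w = 2*w^(5/2))
(J(1675, 549) + v(374)) + 2956735 = (78 + 2*374^(5/2)) + 2956735 = (78 + 2*(139876*√374)) + 2956735 = (78 + 279752*√374) + 2956735 = 2956813 + 279752*√374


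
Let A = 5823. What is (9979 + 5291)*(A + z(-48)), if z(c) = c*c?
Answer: 124099290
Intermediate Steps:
z(c) = c**2
(9979 + 5291)*(A + z(-48)) = (9979 + 5291)*(5823 + (-48)**2) = 15270*(5823 + 2304) = 15270*8127 = 124099290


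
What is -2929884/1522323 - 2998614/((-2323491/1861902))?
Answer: 944368156285838600/393011532177 ≈ 2.4029e+6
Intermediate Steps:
-2929884/1522323 - 2998614/((-2323491/1861902)) = -2929884*1/1522323 - 2998614/((-2323491*1/1861902)) = -976628/507441 - 2998614/(-774497/620634) = -976628/507441 - 2998614*(-620634/774497) = -976628/507441 + 1861041801276/774497 = 944368156285838600/393011532177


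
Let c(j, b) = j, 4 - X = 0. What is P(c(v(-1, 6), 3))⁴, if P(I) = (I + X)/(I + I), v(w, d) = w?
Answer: 81/16 ≈ 5.0625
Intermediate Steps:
X = 4 (X = 4 - 1*0 = 4 + 0 = 4)
P(I) = (4 + I)/(2*I) (P(I) = (I + 4)/(I + I) = (4 + I)/((2*I)) = (4 + I)*(1/(2*I)) = (4 + I)/(2*I))
P(c(v(-1, 6), 3))⁴ = ((½)*(4 - 1)/(-1))⁴ = ((½)*(-1)*3)⁴ = (-3/2)⁴ = 81/16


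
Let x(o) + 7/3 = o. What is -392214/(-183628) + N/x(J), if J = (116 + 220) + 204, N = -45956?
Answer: -12341891961/148095982 ≈ -83.337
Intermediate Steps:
J = 540 (J = 336 + 204 = 540)
x(o) = -7/3 + o
-392214/(-183628) + N/x(J) = -392214/(-183628) - 45956/(-7/3 + 540) = -392214*(-1/183628) - 45956/1613/3 = 196107/91814 - 45956*3/1613 = 196107/91814 - 137868/1613 = -12341891961/148095982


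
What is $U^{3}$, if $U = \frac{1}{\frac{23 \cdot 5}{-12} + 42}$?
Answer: $\frac{1728}{58863869} \approx 2.9356 \cdot 10^{-5}$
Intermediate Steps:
$U = \frac{12}{389}$ ($U = \frac{1}{115 \left(- \frac{1}{12}\right) + 42} = \frac{1}{- \frac{115}{12} + 42} = \frac{1}{\frac{389}{12}} = \frac{12}{389} \approx 0.030848$)
$U^{3} = \left(\frac{12}{389}\right)^{3} = \frac{1728}{58863869}$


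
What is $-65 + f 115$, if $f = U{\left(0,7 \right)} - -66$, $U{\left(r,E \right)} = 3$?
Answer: $7870$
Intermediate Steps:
$f = 69$ ($f = 3 - -66 = 3 + 66 = 69$)
$-65 + f 115 = -65 + 69 \cdot 115 = -65 + 7935 = 7870$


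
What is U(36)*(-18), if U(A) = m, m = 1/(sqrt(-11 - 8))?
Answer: 18*I*sqrt(19)/19 ≈ 4.1295*I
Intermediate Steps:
m = -I*sqrt(19)/19 (m = 1/(sqrt(-19)) = 1/(I*sqrt(19)) = -I*sqrt(19)/19 ≈ -0.22942*I)
U(A) = -I*sqrt(19)/19
U(36)*(-18) = -I*sqrt(19)/19*(-18) = 18*I*sqrt(19)/19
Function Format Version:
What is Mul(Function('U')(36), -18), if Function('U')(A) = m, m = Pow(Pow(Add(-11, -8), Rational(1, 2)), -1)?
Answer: Mul(Rational(18, 19), I, Pow(19, Rational(1, 2))) ≈ Mul(4.1295, I)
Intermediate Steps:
m = Mul(Rational(-1, 19), I, Pow(19, Rational(1, 2))) (m = Pow(Pow(-19, Rational(1, 2)), -1) = Pow(Mul(I, Pow(19, Rational(1, 2))), -1) = Mul(Rational(-1, 19), I, Pow(19, Rational(1, 2))) ≈ Mul(-0.22942, I))
Function('U')(A) = Mul(Rational(-1, 19), I, Pow(19, Rational(1, 2)))
Mul(Function('U')(36), -18) = Mul(Mul(Rational(-1, 19), I, Pow(19, Rational(1, 2))), -18) = Mul(Rational(18, 19), I, Pow(19, Rational(1, 2)))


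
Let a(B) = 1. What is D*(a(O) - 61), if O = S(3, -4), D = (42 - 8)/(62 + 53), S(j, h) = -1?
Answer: -408/23 ≈ -17.739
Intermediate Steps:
D = 34/115 ≈ 0.29565
O = -1
D*(a(O) - 61) = 34*(1 - 61)/115 = (34/115)*(-60) = -408/23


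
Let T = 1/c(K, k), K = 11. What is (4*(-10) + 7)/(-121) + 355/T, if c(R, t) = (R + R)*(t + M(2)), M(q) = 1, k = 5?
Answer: 515463/11 ≈ 46860.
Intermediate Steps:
c(R, t) = 2*R*(1 + t) (c(R, t) = (R + R)*(t + 1) = (2*R)*(1 + t) = 2*R*(1 + t))
T = 1/132 (T = 1/(2*11*(1 + 5)) = 1/(2*11*6) = 1/132 ≈ 0.0075758)
(4*(-10) + 7)/(-121) + 355/T = (4*(-10) + 7)/(-121) + 355/(1/132) = (-40 + 7)*(-1/121) + 355*132 = -33*(-1/121) + 46860 = 3/11 + 46860 = 515463/11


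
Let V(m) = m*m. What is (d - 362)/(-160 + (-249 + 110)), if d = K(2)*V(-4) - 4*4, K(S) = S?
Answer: 346/299 ≈ 1.1572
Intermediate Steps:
V(m) = m²
d = 16 (d = 2*(-4)² - 4*4 = 2*16 - 16 = 32 - 16 = 16)
(d - 362)/(-160 + (-249 + 110)) = (16 - 362)/(-160 + (-249 + 110)) = -346/(-160 - 139) = -346/(-299) = -346*(-1/299) = 346/299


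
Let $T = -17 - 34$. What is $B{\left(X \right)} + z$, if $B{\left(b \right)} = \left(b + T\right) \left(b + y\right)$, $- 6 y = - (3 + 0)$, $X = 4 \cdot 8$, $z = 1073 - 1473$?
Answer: $- \frac{2035}{2} \approx -1017.5$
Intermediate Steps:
$z = -400$
$X = 32$
$T = -51$ ($T = -17 - 34 = -51$)
$y = \frac{1}{2}$ ($y = - \frac{\left(-1\right) \left(3 + 0\right)}{6} = - \frac{\left(-1\right) 3}{6} = \left(- \frac{1}{6}\right) \left(-3\right) = \frac{1}{2} \approx 0.5$)
$B{\left(b \right)} = \left(\frac{1}{2} + b\right) \left(-51 + b\right)$ ($B{\left(b \right)} = \left(b - 51\right) \left(b + \frac{1}{2}\right) = \left(-51 + b\right) \left(\frac{1}{2} + b\right) = \left(\frac{1}{2} + b\right) \left(-51 + b\right)$)
$B{\left(X \right)} + z = \left(- \frac{51}{2} + 32^{2} - 1616\right) - 400 = \left(- \frac{51}{2} + 1024 - 1616\right) - 400 = - \frac{1235}{2} - 400 = - \frac{2035}{2}$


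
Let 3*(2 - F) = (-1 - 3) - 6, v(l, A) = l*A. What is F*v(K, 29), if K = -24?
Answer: -3712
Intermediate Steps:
v(l, A) = A*l
F = 16/3 (F = 2 - ((-1 - 3) - 6)/3 = 2 - (-4 - 6)/3 = 2 - 1/3*(-10) = 2 + 10/3 = 16/3 ≈ 5.3333)
F*v(K, 29) = 16*(29*(-24))/3 = (16/3)*(-696) = -3712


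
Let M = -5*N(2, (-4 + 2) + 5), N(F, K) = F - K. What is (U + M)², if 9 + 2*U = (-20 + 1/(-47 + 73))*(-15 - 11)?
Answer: 67600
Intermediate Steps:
M = 5 (M = -5*(2 - ((-4 + 2) + 5)) = -5*(2 - (-2 + 5)) = -5*(2 - 1*3) = -5*(2 - 3) = -5*(-1) = 5)
U = 255 (U = -9/2 + ((-20 + 1/(-47 + 73))*(-15 - 11))/2 = -9/2 + ((-20 + 1/26)*(-26))/2 = -9/2 + (-519/26*(-26))/2 = -9/2 + (½)*519 = -9/2 + 519/2 = 255)
(U + M)² = (255 + 5)² = 260² = 67600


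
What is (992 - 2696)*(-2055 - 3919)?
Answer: 10179696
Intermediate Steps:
(992 - 2696)*(-2055 - 3919) = -1704*(-5974) = 10179696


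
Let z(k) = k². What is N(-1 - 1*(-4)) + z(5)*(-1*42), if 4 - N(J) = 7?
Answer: -1053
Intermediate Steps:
N(J) = -3 (N(J) = 4 - 1*7 = 4 - 7 = -3)
N(-1 - 1*(-4)) + z(5)*(-1*42) = -3 + 5²*(-1*42) = -3 + 25*(-42) = -3 - 1050 = -1053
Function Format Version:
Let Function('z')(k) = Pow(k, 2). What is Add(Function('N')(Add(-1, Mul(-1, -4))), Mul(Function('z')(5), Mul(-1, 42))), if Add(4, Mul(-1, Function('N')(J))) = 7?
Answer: -1053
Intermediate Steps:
Function('N')(J) = -3 (Function('N')(J) = Add(4, Mul(-1, 7)) = Add(4, -7) = -3)
Add(Function('N')(Add(-1, Mul(-1, -4))), Mul(Function('z')(5), Mul(-1, 42))) = Add(-3, Mul(Pow(5, 2), Mul(-1, 42))) = Add(-3, Mul(25, -42)) = Add(-3, -1050) = -1053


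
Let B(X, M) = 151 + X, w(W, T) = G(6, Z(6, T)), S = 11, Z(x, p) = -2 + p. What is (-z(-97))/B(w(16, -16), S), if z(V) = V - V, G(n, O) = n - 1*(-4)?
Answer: 0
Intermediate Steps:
G(n, O) = 4 + n (G(n, O) = n + 4 = 4 + n)
z(V) = 0
w(W, T) = 10 (w(W, T) = 4 + 6 = 10)
(-z(-97))/B(w(16, -16), S) = (-1*0)/(151 + 10) = 0/161 = 0*(1/161) = 0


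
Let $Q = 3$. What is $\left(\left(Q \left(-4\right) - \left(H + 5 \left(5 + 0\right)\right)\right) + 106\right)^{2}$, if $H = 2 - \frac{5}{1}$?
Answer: $5184$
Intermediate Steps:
$H = -3$ ($H = 2 - 5 \cdot 1 = 2 - 5 = -3$)
$\left(\left(Q \left(-4\right) - \left(H + 5 \left(5 + 0\right)\right)\right) + 106\right)^{2} = \left(\left(3 \left(-4\right) - \left(-3 + 5 \left(5 + 0\right)\right)\right) + 106\right)^{2} = \left(\left(-12 + \left(\left(-5\right) 5 + 3\right)\right) + 106\right)^{2} = \left(\left(-12 + \left(-25 + 3\right)\right) + 106\right)^{2} = \left(\left(-12 - 22\right) + 106\right)^{2} = \left(-34 + 106\right)^{2} = 72^{2} = 5184$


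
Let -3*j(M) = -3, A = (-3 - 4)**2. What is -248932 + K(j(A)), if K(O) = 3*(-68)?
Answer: -249136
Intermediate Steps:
A = 49 (A = (-7)**2 = 49)
j(M) = 1 (j(M) = -1/3*(-3) = 1)
K(O) = -204
-248932 + K(j(A)) = -248932 - 204 = -249136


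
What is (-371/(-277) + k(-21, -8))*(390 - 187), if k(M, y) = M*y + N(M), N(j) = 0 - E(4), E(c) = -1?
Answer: 9578352/277 ≈ 34579.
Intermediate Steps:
N(j) = 1 (N(j) = 0 - 1*(-1) = 0 + 1 = 1)
k(M, y) = 1 + M*y (k(M, y) = M*y + 1 = 1 + M*y)
(-371/(-277) + k(-21, -8))*(390 - 187) = (-371/(-277) + (1 - 21*(-8)))*(390 - 187) = (-371*(-1/277) + (1 + 168))*203 = (371/277 + 169)*203 = (47184/277)*203 = 9578352/277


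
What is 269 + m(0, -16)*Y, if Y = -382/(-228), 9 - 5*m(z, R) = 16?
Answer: 151993/570 ≈ 266.65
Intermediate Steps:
m(z, R) = -7/5 (m(z, R) = 9/5 - 1/5*16 = 9/5 - 16/5 = -7/5)
Y = 191/114 (Y = -382*(-1/228) = 191/114 ≈ 1.6754)
269 + m(0, -16)*Y = 269 - 7/5*191/114 = 269 - 1337/570 = 151993/570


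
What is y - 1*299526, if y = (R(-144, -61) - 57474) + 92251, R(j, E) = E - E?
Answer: -264749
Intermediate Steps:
R(j, E) = 0
y = 34777 (y = (0 - 57474) + 92251 = -57474 + 92251 = 34777)
y - 1*299526 = 34777 - 1*299526 = 34777 - 299526 = -264749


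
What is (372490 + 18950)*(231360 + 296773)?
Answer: 206732381520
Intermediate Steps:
(372490 + 18950)*(231360 + 296773) = 391440*528133 = 206732381520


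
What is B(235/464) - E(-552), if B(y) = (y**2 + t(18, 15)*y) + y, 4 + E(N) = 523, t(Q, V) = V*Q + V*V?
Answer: -57599559/215296 ≈ -267.54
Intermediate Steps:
t(Q, V) = V**2 + Q*V (t(Q, V) = Q*V + V**2 = V**2 + Q*V)
E(N) = 519 (E(N) = -4 + 523 = 519)
B(y) = y**2 + 496*y (B(y) = (y**2 + (15*(18 + 15))*y) + y = (y**2 + (15*33)*y) + y = (y**2 + 495*y) + y = y**2 + 496*y)
B(235/464) - E(-552) = (235/464)*(496 + 235/464) - 1*519 = (235*(1/464))*(496 + 235*(1/464)) - 519 = 235*(496 + 235/464)/464 - 519 = (235/464)*(230379/464) - 519 = 54139065/215296 - 519 = -57599559/215296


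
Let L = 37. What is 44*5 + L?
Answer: 257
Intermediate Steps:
44*5 + L = 44*5 + 37 = 220 + 37 = 257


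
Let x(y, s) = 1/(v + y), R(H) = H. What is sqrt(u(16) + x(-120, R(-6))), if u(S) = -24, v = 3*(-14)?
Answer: I*sqrt(7778)/18 ≈ 4.8996*I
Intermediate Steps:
v = -42
x(y, s) = 1/(-42 + y)
sqrt(u(16) + x(-120, R(-6))) = sqrt(-24 + 1/(-42 - 120)) = sqrt(-24 + 1/(-162)) = sqrt(-24 - 1/162) = sqrt(-3889/162) = I*sqrt(7778)/18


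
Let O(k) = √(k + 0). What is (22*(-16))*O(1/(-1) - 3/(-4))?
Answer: -176*I ≈ -176.0*I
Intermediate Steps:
O(k) = √k
(22*(-16))*O(1/(-1) - 3/(-4)) = (22*(-16))*√(1/(-1) - 3/(-4)) = -352*√(1*(-1) - 3*(-¼)) = -352*√(-1 + ¾) = -176*I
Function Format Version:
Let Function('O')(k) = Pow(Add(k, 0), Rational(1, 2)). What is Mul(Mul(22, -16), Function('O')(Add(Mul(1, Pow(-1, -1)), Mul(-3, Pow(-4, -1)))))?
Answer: Mul(-176, I) ≈ Mul(-176.00, I)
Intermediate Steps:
Function('O')(k) = Pow(k, Rational(1, 2))
Mul(Mul(22, -16), Function('O')(Add(Mul(1, Pow(-1, -1)), Mul(-3, Pow(-4, -1))))) = Mul(Mul(22, -16), Pow(Add(Mul(1, Pow(-1, -1)), Mul(-3, Pow(-4, -1))), Rational(1, 2))) = Mul(-352, Pow(Add(Mul(1, -1), Mul(-3, Rational(-1, 4))), Rational(1, 2))) = Mul(-352, Pow(Add(-1, Rational(3, 4)), Rational(1, 2))) = Mul(-352, Pow(Rational(-1, 4), Rational(1, 2))) = Mul(-352, Mul(Rational(1, 2), I)) = Mul(-176, I)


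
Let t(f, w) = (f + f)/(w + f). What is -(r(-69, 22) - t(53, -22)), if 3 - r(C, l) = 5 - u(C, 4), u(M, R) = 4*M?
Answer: 8724/31 ≈ 281.42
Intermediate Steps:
r(C, l) = -2 + 4*C (r(C, l) = 3 - (5 - 4*C) = 3 + (-5 + 4*C) = -2 + 4*C)
t(f, w) = 2*f/(f + w) (t(f, w) = (2*f)/(f + w) = 2*f/(f + w))
-(r(-69, 22) - t(53, -22)) = -((-2 + 4*(-69)) - 2*53/(53 - 22)) = -((-2 - 276) - 2*53/31) = -(-278 - 2*53/31) = -(-278 - 1*106/31) = -(-278 - 106/31) = -1*(-8724/31) = 8724/31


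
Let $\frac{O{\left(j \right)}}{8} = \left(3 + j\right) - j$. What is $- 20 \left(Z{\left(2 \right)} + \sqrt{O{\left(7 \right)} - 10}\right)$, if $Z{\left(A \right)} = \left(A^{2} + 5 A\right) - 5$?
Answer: $-180 - 20 \sqrt{14} \approx -254.83$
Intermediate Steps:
$O{\left(j \right)} = 24$ ($O{\left(j \right)} = 8 \left(\left(3 + j\right) - j\right) = 8 \cdot 3 = 24$)
$Z{\left(A \right)} = -5 + A^{2} + 5 A$
$- 20 \left(Z{\left(2 \right)} + \sqrt{O{\left(7 \right)} - 10}\right) = - 20 \left(\left(-5 + 2^{2} + 5 \cdot 2\right) + \sqrt{24 - 10}\right) = - 20 \left(\left(-5 + 4 + 10\right) + \sqrt{14}\right) = - 20 \left(9 + \sqrt{14}\right) = -180 - 20 \sqrt{14}$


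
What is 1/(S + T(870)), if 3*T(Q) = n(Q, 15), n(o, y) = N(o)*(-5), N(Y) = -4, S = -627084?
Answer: -3/1881232 ≈ -1.5947e-6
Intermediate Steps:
n(o, y) = 20 (n(o, y) = -4*(-5) = 20)
T(Q) = 20/3 (T(Q) = (⅓)*20 = 20/3)
1/(S + T(870)) = 1/(-627084 + 20/3) = 1/(-1881232/3) = -3/1881232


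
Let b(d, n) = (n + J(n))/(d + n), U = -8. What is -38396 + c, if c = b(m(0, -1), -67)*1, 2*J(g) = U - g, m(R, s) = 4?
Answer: -1612607/42 ≈ -38395.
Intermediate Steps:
J(g) = -4 - g/2 (J(g) = (-8 - g)/2 = -4 - g/2)
b(d, n) = (-4 + n/2)/(d + n) (b(d, n) = (n + (-4 - n/2))/(d + n) = (-4 + n/2)/(d + n))
c = 25/42 (c = ((-4 + (½)*(-67))/(4 - 67))*1 = ((-4 - 67/2)/(-63))*1 = -1/63*(-75/2)*1 = (25/42)*1 = 25/42 ≈ 0.59524)
-38396 + c = -38396 + 25/42 = -1612607/42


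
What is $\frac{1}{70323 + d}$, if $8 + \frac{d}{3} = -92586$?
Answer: $- \frac{1}{207459} \approx -4.8202 \cdot 10^{-6}$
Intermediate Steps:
$d = -277782$ ($d = -24 + 3 \left(-92586\right) = -24 - 277758 = -277782$)
$\frac{1}{70323 + d} = \frac{1}{70323 - 277782} = \frac{1}{-207459} = - \frac{1}{207459}$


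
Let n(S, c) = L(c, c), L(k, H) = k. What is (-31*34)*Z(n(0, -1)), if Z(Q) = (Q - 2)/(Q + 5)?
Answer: 1581/2 ≈ 790.50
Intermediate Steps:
n(S, c) = c
Z(Q) = (-2 + Q)/(5 + Q)
(-31*34)*Z(n(0, -1)) = (-31*34)*((-2 - 1)/(5 - 1)) = -1054*(-3)/4 = -527*(-3)/2 = -1054*(-¾) = 1581/2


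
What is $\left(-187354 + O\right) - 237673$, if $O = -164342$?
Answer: $-589369$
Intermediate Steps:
$\left(-187354 + O\right) - 237673 = \left(-187354 - 164342\right) - 237673 = -351696 - 237673 = -589369$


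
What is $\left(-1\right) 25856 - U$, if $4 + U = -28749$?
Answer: $2897$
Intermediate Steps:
$U = -28753$ ($U = -4 - 28749 = -28753$)
$\left(-1\right) 25856 - U = \left(-1\right) 25856 - -28753 = -25856 + 28753 = 2897$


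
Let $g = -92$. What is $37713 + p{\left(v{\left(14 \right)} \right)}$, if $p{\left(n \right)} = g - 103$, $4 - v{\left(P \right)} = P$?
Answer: $37518$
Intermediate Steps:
$v{\left(P \right)} = 4 - P$
$p{\left(n \right)} = -195$ ($p{\left(n \right)} = -92 - 103 = -195$)
$37713 + p{\left(v{\left(14 \right)} \right)} = 37713 - 195 = 37518$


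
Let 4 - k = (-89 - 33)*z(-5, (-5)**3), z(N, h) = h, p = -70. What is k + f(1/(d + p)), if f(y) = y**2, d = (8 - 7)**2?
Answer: -72586205/4761 ≈ -15246.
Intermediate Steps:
d = 1 (d = 1**2 = 1)
k = -15246 (k = 4 - (-89 - 33)*(-5)**3 = 4 - (-122)*(-125) = 4 - 1*15250 = 4 - 15250 = -15246)
k + f(1/(d + p)) = -15246 + (1/(1 - 70))**2 = -15246 + (1/(-69))**2 = -15246 + (-1/69)**2 = -15246 + 1/4761 = -72586205/4761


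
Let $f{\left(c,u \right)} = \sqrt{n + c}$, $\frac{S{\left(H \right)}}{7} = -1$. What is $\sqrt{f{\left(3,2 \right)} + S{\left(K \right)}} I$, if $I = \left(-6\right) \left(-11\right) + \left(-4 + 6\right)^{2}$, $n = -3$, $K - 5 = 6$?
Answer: $70 i \sqrt{7} \approx 185.2 i$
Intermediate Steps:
$K = 11$ ($K = 5 + 6 = 11$)
$S{\left(H \right)} = -7$ ($S{\left(H \right)} = 7 \left(-1\right) = -7$)
$f{\left(c,u \right)} = \sqrt{-3 + c}$
$I = 70$ ($I = 66 + 2^{2} = 66 + 4 = 70$)
$\sqrt{f{\left(3,2 \right)} + S{\left(K \right)}} I = \sqrt{\sqrt{-3 + 3} - 7} \cdot 70 = \sqrt{\sqrt{0} - 7} \cdot 70 = \sqrt{0 - 7} \cdot 70 = \sqrt{-7} \cdot 70 = i \sqrt{7} \cdot 70 = 70 i \sqrt{7}$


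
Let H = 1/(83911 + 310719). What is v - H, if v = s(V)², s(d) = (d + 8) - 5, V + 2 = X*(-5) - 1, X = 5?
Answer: 246643749/394630 ≈ 625.00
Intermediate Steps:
H = 1/394630 ≈ 2.5340e-6
V = -28 (V = -2 + (5*(-5) - 1) = -2 + (-25 - 1) = -2 - 26 = -28)
s(d) = 3 + d (s(d) = (8 + d) - 5 = 3 + d)
v = 625 (v = (3 - 28)² = (-25)² = 625)
v - H = 625 - 1*1/394630 = 625 - 1/394630 = 246643749/394630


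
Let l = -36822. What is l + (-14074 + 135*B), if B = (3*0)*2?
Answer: -50896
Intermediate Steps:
B = 0 (B = 0*2 = 0)
l + (-14074 + 135*B) = -36822 + (-14074 + 135*0) = -36822 + (-14074 + 0) = -36822 - 14074 = -50896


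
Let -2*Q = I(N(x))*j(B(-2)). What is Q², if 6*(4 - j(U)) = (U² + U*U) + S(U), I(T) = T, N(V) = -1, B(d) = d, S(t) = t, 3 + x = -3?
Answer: 9/4 ≈ 2.2500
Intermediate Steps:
x = -6 (x = -3 - 3 = -6)
j(U) = 4 - U²/3 - U/6 (j(U) = 4 - ((U² + U*U) + U)/6 = 4 - ((U² + U²) + U)/6 = 4 - (2*U² + U)/6 = 4 - (U + 2*U²)/6 = 4 + (-U²/3 - U/6) = 4 - U²/3 - U/6)
Q = 3/2 (Q = -(-1)*(4 - ⅓*(-2)² - ⅙*(-2))/2 = -(-1)*(4 - ⅓*4 + ⅓)/2 = -(-1)*(4 - 4/3 + ⅓)/2 = -(-1)*3/2 = -½*(-3) = 3/2 ≈ 1.5000)
Q² = (3/2)² = 9/4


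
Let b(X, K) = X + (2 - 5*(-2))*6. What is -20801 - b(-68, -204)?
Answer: -20805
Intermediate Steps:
b(X, K) = 72 + X (b(X, K) = X + (2 + 10)*6 = X + 12*6 = X + 72 = 72 + X)
-20801 - b(-68, -204) = -20801 - (72 - 68) = -20801 - 1*4 = -20801 - 4 = -20805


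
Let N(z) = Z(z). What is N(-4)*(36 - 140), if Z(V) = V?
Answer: 416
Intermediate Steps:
N(z) = z
N(-4)*(36 - 140) = -4*(36 - 140) = -4*(-104) = 416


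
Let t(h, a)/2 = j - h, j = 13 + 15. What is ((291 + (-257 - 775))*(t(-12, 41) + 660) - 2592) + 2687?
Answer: -548245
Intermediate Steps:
j = 28
t(h, a) = 56 - 2*h (t(h, a) = 2*(28 - h) = 56 - 2*h)
((291 + (-257 - 775))*(t(-12, 41) + 660) - 2592) + 2687 = ((291 + (-257 - 775))*((56 - 2*(-12)) + 660) - 2592) + 2687 = ((291 - 1032)*((56 + 24) + 660) - 2592) + 2687 = (-741*(80 + 660) - 2592) + 2687 = (-741*740 - 2592) + 2687 = (-548340 - 2592) + 2687 = -550932 + 2687 = -548245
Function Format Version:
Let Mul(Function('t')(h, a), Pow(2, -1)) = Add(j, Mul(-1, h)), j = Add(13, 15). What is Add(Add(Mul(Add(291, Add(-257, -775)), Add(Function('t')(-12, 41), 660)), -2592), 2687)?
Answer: -548245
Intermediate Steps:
j = 28
Function('t')(h, a) = Add(56, Mul(-2, h)) (Function('t')(h, a) = Mul(2, Add(28, Mul(-1, h))) = Add(56, Mul(-2, h)))
Add(Add(Mul(Add(291, Add(-257, -775)), Add(Function('t')(-12, 41), 660)), -2592), 2687) = Add(Add(Mul(Add(291, Add(-257, -775)), Add(Add(56, Mul(-2, -12)), 660)), -2592), 2687) = Add(Add(Mul(Add(291, -1032), Add(Add(56, 24), 660)), -2592), 2687) = Add(Add(Mul(-741, Add(80, 660)), -2592), 2687) = Add(Add(Mul(-741, 740), -2592), 2687) = Add(Add(-548340, -2592), 2687) = Add(-550932, 2687) = -548245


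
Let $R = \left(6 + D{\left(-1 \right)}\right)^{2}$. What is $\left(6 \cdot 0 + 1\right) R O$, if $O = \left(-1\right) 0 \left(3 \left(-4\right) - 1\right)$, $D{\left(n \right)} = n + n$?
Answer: $0$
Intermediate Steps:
$D{\left(n \right)} = 2 n$
$O = 0$ ($O = 0 \left(-12 - 1\right) = 0 \left(-13\right) = 0$)
$R = 16$ ($R = \left(6 + 2 \left(-1\right)\right)^{2} = \left(6 - 2\right)^{2} = 4^{2} = 16$)
$\left(6 \cdot 0 + 1\right) R O = \left(6 \cdot 0 + 1\right) 16 \cdot 0 = \left(0 + 1\right) 16 \cdot 0 = 1 \cdot 16 \cdot 0 = 16 \cdot 0 = 0$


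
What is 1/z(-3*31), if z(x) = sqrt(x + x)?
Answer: -I*sqrt(186)/186 ≈ -0.073324*I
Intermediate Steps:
z(x) = sqrt(2)*sqrt(x) (z(x) = sqrt(2*x) = sqrt(2)*sqrt(x))
1/z(-3*31) = 1/(sqrt(2)*sqrt(-3*31)) = 1/(sqrt(2)*sqrt(-93)) = 1/(sqrt(2)*(I*sqrt(93))) = 1/(I*sqrt(186)) = -I*sqrt(186)/186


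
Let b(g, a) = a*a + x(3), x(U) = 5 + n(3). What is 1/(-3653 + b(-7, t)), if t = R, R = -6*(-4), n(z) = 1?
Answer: -1/3071 ≈ -0.00032563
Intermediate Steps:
x(U) = 6 (x(U) = 5 + 1 = 6)
R = 24
t = 24
b(g, a) = 6 + a**2 (b(g, a) = a*a + 6 = a**2 + 6 = 6 + a**2)
1/(-3653 + b(-7, t)) = 1/(-3653 + (6 + 24**2)) = 1/(-3653 + (6 + 576)) = 1/(-3653 + 582) = 1/(-3071) = -1/3071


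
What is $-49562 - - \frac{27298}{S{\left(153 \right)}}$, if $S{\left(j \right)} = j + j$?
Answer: $- \frac{7569337}{153} \approx -49473.0$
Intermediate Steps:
$S{\left(j \right)} = 2 j$
$-49562 - - \frac{27298}{S{\left(153 \right)}} = -49562 - - \frac{27298}{2 \cdot 153} = -49562 - - \frac{27298}{306} = -49562 - \left(-27298\right) \frac{1}{306} = -49562 - - \frac{13649}{153} = -49562 + \frac{13649}{153} = - \frac{7569337}{153}$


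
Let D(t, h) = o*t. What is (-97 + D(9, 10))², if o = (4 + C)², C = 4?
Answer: 229441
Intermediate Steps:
o = 64 (o = (4 + 4)² = 8² = 64)
D(t, h) = 64*t
(-97 + D(9, 10))² = (-97 + 64*9)² = (-97 + 576)² = 479² = 229441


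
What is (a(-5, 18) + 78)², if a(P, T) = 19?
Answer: 9409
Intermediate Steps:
(a(-5, 18) + 78)² = (19 + 78)² = 97² = 9409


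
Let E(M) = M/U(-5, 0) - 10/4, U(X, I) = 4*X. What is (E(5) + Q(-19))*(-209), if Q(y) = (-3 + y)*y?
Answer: -347149/4 ≈ -86787.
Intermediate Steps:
Q(y) = y*(-3 + y)
E(M) = -5/2 - M/20 (E(M) = M/((4*(-5))) - 10/4 = M/(-20) - 10*¼ = M*(-1/20) - 5/2 = -M/20 - 5/2 = -5/2 - M/20)
(E(5) + Q(-19))*(-209) = ((-5/2 - 1/20*5) - 19*(-3 - 19))*(-209) = ((-5/2 - ¼) - 19*(-22))*(-209) = (-11/4 + 418)*(-209) = (1661/4)*(-209) = -347149/4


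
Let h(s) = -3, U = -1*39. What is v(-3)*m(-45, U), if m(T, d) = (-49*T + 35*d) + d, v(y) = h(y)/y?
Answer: 801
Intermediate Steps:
U = -39
v(y) = -3/y
m(T, d) = -49*T + 36*d
v(-3)*m(-45, U) = (-3/(-3))*(-49*(-45) + 36*(-39)) = (-3*(-⅓))*(2205 - 1404) = 1*801 = 801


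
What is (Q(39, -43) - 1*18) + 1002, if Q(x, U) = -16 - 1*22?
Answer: 946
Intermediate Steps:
Q(x, U) = -38 (Q(x, U) = -16 - 22 = -38)
(Q(39, -43) - 1*18) + 1002 = (-38 - 1*18) + 1002 = (-38 - 18) + 1002 = -56 + 1002 = 946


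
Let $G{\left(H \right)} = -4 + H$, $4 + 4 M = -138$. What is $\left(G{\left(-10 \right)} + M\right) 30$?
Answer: $-1485$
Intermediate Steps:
$M = - \frac{71}{2}$ ($M = -1 + \frac{1}{4} \left(-138\right) = -1 - \frac{69}{2} = - \frac{71}{2} \approx -35.5$)
$\left(G{\left(-10 \right)} + M\right) 30 = \left(\left(-4 - 10\right) - \frac{71}{2}\right) 30 = \left(-14 - \frac{71}{2}\right) 30 = \left(- \frac{99}{2}\right) 30 = -1485$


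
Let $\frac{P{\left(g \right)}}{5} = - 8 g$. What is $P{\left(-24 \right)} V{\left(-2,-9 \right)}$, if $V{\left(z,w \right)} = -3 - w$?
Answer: $5760$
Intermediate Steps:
$P{\left(g \right)} = - 40 g$ ($P{\left(g \right)} = 5 \left(- 8 g\right) = - 40 g$)
$P{\left(-24 \right)} V{\left(-2,-9 \right)} = \left(-40\right) \left(-24\right) \left(-3 - -9\right) = 960 \left(-3 + 9\right) = 960 \cdot 6 = 5760$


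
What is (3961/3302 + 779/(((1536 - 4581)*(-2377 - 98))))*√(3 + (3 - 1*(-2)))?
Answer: 29854153633*√2/12442555125 ≈ 3.3932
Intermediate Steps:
(3961/3302 + 779/(((1536 - 4581)*(-2377 - 98))))*√(3 + (3 - 1*(-2))) = (3961*(1/3302) + 779/((-3045*(-2475))))*√(3 + (3 + 2)) = (3961/3302 + 779/7536375)*√(3 + 5) = (3961/3302 + 779*(1/7536375))*√8 = (3961/3302 + 779/7536375)*(2*√2) = 29854153633*(2*√2)/24885110250 = 29854153633*√2/12442555125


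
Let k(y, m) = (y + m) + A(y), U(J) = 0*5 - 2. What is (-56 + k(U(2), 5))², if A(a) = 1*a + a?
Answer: 3249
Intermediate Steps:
A(a) = 2*a (A(a) = a + a = 2*a)
U(J) = -2 (U(J) = 0 - 2 = -2)
k(y, m) = m + 3*y (k(y, m) = (y + m) + 2*y = (m + y) + 2*y = m + 3*y)
(-56 + k(U(2), 5))² = (-56 + (5 + 3*(-2)))² = (-56 + (5 - 6))² = (-56 - 1)² = (-57)² = 3249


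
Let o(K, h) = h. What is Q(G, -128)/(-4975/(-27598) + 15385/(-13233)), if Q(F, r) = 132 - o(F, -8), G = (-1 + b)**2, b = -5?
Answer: -10225721352/71752211 ≈ -142.51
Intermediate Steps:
G = 36 (G = (-1 - 5)**2 = (-6)**2 = 36)
Q(F, r) = 140 (Q(F, r) = 132 - 1*(-8) = 132 + 8 = 140)
Q(G, -128)/(-4975/(-27598) + 15385/(-13233)) = 140/(-4975/(-27598) + 15385/(-13233)) = 140/(-4975*(-1/27598) + 15385*(-1/13233)) = 140/(4975/27598 - 15385/13233) = 140/(-358761055/365204334) = 140*(-365204334/358761055) = -10225721352/71752211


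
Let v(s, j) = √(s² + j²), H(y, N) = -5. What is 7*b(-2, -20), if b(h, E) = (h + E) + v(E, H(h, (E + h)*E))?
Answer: -154 + 35*√17 ≈ -9.6913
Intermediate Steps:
v(s, j) = √(j² + s²)
b(h, E) = E + h + √(25 + E²) (b(h, E) = (h + E) + √((-5)² + E²) = (E + h) + √(25 + E²) = E + h + √(25 + E²))
7*b(-2, -20) = 7*(-20 - 2 + √(25 + (-20)²)) = 7*(-20 - 2 + √(25 + 400)) = 7*(-20 - 2 + √425) = 7*(-20 - 2 + 5*√17) = 7*(-22 + 5*√17) = -154 + 35*√17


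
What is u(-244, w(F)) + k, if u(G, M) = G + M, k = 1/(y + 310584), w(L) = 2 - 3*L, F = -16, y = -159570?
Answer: -29296715/151014 ≈ -194.00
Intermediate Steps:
k = 1/151014 (k = 1/(-159570 + 310584) = 1/151014 ≈ 6.6219e-6)
u(-244, w(F)) + k = (-244 + (2 - 3*(-16))) + 1/151014 = (-244 + (2 + 48)) + 1/151014 = (-244 + 50) + 1/151014 = -194 + 1/151014 = -29296715/151014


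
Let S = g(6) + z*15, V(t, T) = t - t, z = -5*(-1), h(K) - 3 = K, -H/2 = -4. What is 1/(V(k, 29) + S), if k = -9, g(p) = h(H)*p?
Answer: 1/141 ≈ 0.0070922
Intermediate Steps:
H = 8 (H = -2*(-4) = 8)
h(K) = 3 + K
g(p) = 11*p (g(p) = (3 + 8)*p = 11*p)
z = 5
V(t, T) = 0
S = 141 (S = 11*6 + 5*15 = 66 + 75 = 141)
1/(V(k, 29) + S) = 1/(0 + 141) = 1/141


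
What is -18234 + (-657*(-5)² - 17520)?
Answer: -52179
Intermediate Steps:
-18234 + (-657*(-5)² - 17520) = -18234 + (-657*25 - 17520) = -18234 + (-16425 - 17520) = -18234 - 33945 = -52179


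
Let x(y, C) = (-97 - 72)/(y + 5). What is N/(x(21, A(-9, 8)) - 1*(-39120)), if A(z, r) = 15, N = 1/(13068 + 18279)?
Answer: 2/2452181769 ≈ 8.1560e-10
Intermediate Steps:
N = 1/31347 ≈ 3.1901e-5
x(y, C) = -169/(5 + y)
N/(x(21, A(-9, 8)) - 1*(-39120)) = 1/(31347*(-169/(5 + 21) - 1*(-39120))) = 1/(31347*(-169/26 + 39120)) = 1/(31347*(-169*1/26 + 39120)) = 1/(31347*(-13/2 + 39120)) = 1/(31347*(78227/2)) = (1/31347)*(2/78227) = 2/2452181769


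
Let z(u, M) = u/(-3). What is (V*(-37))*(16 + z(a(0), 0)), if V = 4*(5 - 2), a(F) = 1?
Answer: -6956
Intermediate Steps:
z(u, M) = -u/3 (z(u, M) = u*(-⅓) = -u/3)
V = 12 (V = 4*3 = 12)
(V*(-37))*(16 + z(a(0), 0)) = (12*(-37))*(16 - ⅓*1) = -444*(16 - ⅓) = -444*47/3 = -6956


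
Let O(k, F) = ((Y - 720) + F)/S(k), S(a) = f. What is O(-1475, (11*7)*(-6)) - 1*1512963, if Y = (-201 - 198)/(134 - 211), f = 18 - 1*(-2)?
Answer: -66572961/44 ≈ -1.5130e+6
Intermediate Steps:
f = 20 (f = 18 + 2 = 20)
S(a) = 20
Y = 57/11 (Y = -399/(-77) = -399*(-1/77) = 57/11 ≈ 5.1818)
O(k, F) = -7863/220 + F/20 (O(k, F) = ((57/11 - 720) + F)/20 = (-7863/11 + F)*(1/20) = -7863/220 + F/20)
O(-1475, (11*7)*(-6)) - 1*1512963 = (-7863/220 + ((11*7)*(-6))/20) - 1*1512963 = (-7863/220 + (77*(-6))/20) - 1512963 = (-7863/220 + (1/20)*(-462)) - 1512963 = (-7863/220 - 231/10) - 1512963 = -2589/44 - 1512963 = -66572961/44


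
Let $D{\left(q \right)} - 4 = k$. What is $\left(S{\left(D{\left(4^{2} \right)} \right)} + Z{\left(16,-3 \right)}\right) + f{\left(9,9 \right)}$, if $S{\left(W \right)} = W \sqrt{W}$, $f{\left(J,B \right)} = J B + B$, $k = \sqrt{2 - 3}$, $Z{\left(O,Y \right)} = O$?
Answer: $106 + \left(4 + i\right)^{\frac{3}{2}} \approx 113.81 + 3.0077 i$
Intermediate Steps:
$k = i$ ($k = \sqrt{-1} = i \approx 1.0 i$)
$f{\left(J,B \right)} = B + B J$ ($f{\left(J,B \right)} = B J + B = B + B J$)
$D{\left(q \right)} = 4 + i$
$S{\left(W \right)} = W^{\frac{3}{2}}$
$\left(S{\left(D{\left(4^{2} \right)} \right)} + Z{\left(16,-3 \right)}\right) + f{\left(9,9 \right)} = \left(\left(4 + i\right)^{\frac{3}{2}} + 16\right) + 9 \left(1 + 9\right) = \left(16 + \left(4 + i\right)^{\frac{3}{2}}\right) + 9 \cdot 10 = \left(16 + \left(4 + i\right)^{\frac{3}{2}}\right) + 90 = 106 + \left(4 + i\right)^{\frac{3}{2}}$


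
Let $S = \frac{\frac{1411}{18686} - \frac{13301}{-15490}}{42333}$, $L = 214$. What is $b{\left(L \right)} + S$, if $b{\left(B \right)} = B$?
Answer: $\frac{655542171886889}{3063280861155} \approx 214.0$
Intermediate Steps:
$S = \frac{67599719}{3063280861155}$ ($S = \left(1411 \cdot \frac{1}{18686} - - \frac{13301}{15490}\right) \frac{1}{42333} = \left(\frac{1411}{18686} + \frac{13301}{15490}\right) \frac{1}{42333} = \frac{67599719}{72361535} \cdot \frac{1}{42333} = \frac{67599719}{3063280861155} \approx 2.2068 \cdot 10^{-5}$)
$b{\left(L \right)} + S = 214 + \frac{67599719}{3063280861155} = \frac{655542171886889}{3063280861155}$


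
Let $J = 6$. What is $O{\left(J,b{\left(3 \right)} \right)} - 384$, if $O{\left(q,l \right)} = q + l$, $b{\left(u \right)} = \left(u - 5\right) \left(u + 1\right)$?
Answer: $-386$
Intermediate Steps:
$b{\left(u \right)} = \left(1 + u\right) \left(-5 + u\right)$ ($b{\left(u \right)} = \left(-5 + u\right) \left(1 + u\right) = \left(1 + u\right) \left(-5 + u\right)$)
$O{\left(q,l \right)} = l + q$
$O{\left(J,b{\left(3 \right)} \right)} - 384 = \left(\left(-5 + 3^{2} - 12\right) + 6\right) - 384 = \left(\left(-5 + 9 - 12\right) + 6\right) - 384 = \left(-8 + 6\right) - 384 = -2 - 384 = -386$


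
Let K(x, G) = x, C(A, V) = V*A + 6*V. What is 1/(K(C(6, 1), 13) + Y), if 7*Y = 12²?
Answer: 7/228 ≈ 0.030702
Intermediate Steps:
C(A, V) = 6*V + A*V (C(A, V) = A*V + 6*V = 6*V + A*V)
Y = 144/7 (Y = (⅐)*12² = (⅐)*144 = 144/7 ≈ 20.571)
1/(K(C(6, 1), 13) + Y) = 1/(1*(6 + 6) + 144/7) = 1/(1*12 + 144/7) = 1/(12 + 144/7) = 1/(228/7) = 7/228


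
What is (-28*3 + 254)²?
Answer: 28900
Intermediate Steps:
(-28*3 + 254)² = (-84 + 254)² = 170² = 28900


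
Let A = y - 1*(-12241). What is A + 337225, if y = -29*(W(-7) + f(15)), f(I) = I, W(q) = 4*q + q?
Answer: 350046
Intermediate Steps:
W(q) = 5*q
y = 580 (y = -29*(5*(-7) + 15) = -29*(-35 + 15) = -29*(-20) = 580)
A = 12821 (A = 580 - 1*(-12241) = 580 + 12241 = 12821)
A + 337225 = 12821 + 337225 = 350046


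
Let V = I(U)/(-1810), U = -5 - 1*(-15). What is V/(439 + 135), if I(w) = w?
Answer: -1/103894 ≈ -9.6252e-6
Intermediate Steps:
U = 10 (U = -5 + 15 = 10)
V = -1/181 (V = 10/(-1810) = 10*(-1/1810) = -1/181 ≈ -0.0055249)
V/(439 + 135) = -1/(181*(439 + 135)) = -1/181/574 = -1/181*1/574 = -1/103894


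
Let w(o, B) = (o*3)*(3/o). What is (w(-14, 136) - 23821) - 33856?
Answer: -57668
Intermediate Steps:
w(o, B) = 9 (w(o, B) = (3*o)*(3/o) = 9)
(w(-14, 136) - 23821) - 33856 = (9 - 23821) - 33856 = -23812 - 33856 = -57668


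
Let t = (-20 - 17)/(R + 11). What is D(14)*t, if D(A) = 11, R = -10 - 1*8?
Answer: 407/7 ≈ 58.143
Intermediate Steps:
R = -18 (R = -10 - 8 = -18)
t = 37/7 (t = (-20 - 17)/(-18 + 11) = -37/(-7) = -37*(-⅐) = 37/7 ≈ 5.2857)
D(14)*t = 11*(37/7) = 407/7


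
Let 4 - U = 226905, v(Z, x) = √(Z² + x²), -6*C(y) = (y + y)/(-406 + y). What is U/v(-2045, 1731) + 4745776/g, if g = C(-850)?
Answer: -8941041984/425 - 226901*√7178386/7178386 ≈ -2.1038e+7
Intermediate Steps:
C(y) = -y/(3*(-406 + y)) (C(y) = -(y + y)/(6*(-406 + y)) = -2*y/(6*(-406 + y)) = -y/(3*(-406 + y)))
g = -425/1884 (g = -1*(-850)/(-1218 + 3*(-850)) = -1*(-850)/(-1218 - 2550) = -1*(-850)/(-3768) = -1*(-850)*(-1/3768) = -425/1884 ≈ -0.22558)
U = -226901 (U = 4 - 1*226905 = 4 - 226905 = -226901)
U/v(-2045, 1731) + 4745776/g = -226901/√((-2045)² + 1731²) + 4745776/(-425/1884) = -226901/√(4182025 + 2996361) + 4745776*(-1884/425) = -226901*√7178386/7178386 - 8941041984/425 = -8941041984/425 - 226901*√7178386/7178386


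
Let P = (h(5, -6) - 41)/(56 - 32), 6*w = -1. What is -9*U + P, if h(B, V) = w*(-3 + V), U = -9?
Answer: 3809/48 ≈ 79.354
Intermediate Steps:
w = -⅙ (w = (⅙)*(-1) = -⅙ ≈ -0.16667)
h(B, V) = ½ - V/6 (h(B, V) = -(-3 + V)/6 = ½ - V/6)
P = -79/48 (P = ((½ - ⅙*(-6)) - 41)/(56 - 32) = ((½ + 1) - 41)/24 = (3/2 - 41)*(1/24) = -79/2*1/24 = -79/48 ≈ -1.6458)
-9*U + P = -9*(-9) - 79/48 = 81 - 79/48 = 3809/48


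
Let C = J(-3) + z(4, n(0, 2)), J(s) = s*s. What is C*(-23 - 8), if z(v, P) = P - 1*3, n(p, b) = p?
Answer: -186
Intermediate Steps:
z(v, P) = -3 + P (z(v, P) = P - 3 = -3 + P)
J(s) = s²
C = 6 (C = (-3)² + (-3 + 0) = 9 - 3 = 6)
C*(-23 - 8) = 6*(-23 - 8) = 6*(-31) = -186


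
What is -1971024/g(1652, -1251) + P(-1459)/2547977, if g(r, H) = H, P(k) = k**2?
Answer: 1674928932793/1062506409 ≈ 1576.4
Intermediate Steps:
-1971024/g(1652, -1251) + P(-1459)/2547977 = -1971024/(-1251) + (-1459)**2/2547977 = -1971024*(-1/1251) + 2128681*(1/2547977) = 657008/417 + 2128681/2547977 = 1674928932793/1062506409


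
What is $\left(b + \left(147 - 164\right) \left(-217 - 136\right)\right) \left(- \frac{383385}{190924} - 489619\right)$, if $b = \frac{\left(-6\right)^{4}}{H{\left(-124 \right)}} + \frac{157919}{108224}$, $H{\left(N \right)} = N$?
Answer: $- \frac{1879222472730224458237}{640539328256} \approx -2.9338 \cdot 10^{9}$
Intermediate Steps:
$b = - \frac{30169087}{3354944}$ ($b = \frac{\left(-6\right)^{4}}{-124} + \frac{157919}{108224} = 1296 \left(- \frac{1}{124}\right) + 157919 \cdot \frac{1}{108224} = - \frac{324}{31} + \frac{157919}{108224} = - \frac{30169087}{3354944} \approx -8.9924$)
$\left(b + \left(147 - 164\right) \left(-217 - 136\right)\right) \left(- \frac{383385}{190924} - 489619\right) = \left(- \frac{30169087}{3354944} + \left(147 - 164\right) \left(-217 - 136\right)\right) \left(- \frac{383385}{190924} - 489619\right) = \left(- \frac{30169087}{3354944} + \left(147 - 164\right) \left(-353\right)\right) \left(\left(-383385\right) \frac{1}{190924} - 489619\right) = \left(- \frac{30169087}{3354944} - -6001\right) \left(- \frac{383385}{190924} - 489619\right) = \left(- \frac{30169087}{3354944} + 6001\right) \left(- \frac{93480401341}{190924}\right) = \frac{20102849857}{3354944} \left(- \frac{93480401341}{190924}\right) = - \frac{1879222472730224458237}{640539328256}$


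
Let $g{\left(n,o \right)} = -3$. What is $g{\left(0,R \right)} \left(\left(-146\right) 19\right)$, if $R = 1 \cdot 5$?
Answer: $8322$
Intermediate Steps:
$R = 5$
$g{\left(0,R \right)} \left(\left(-146\right) 19\right) = - 3 \left(\left(-146\right) 19\right) = \left(-3\right) \left(-2774\right) = 8322$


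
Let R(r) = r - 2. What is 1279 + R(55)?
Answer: 1332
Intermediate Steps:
R(r) = -2 + r
1279 + R(55) = 1279 + (-2 + 55) = 1279 + 53 = 1332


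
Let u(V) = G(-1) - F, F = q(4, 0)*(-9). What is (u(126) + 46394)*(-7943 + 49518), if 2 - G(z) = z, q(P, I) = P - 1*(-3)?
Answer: 1931574500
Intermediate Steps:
q(P, I) = 3 + P (q(P, I) = P + 3 = 3 + P)
G(z) = 2 - z
F = -63 (F = (3 + 4)*(-9) = 7*(-9) = -63)
u(V) = 66 (u(V) = (2 - 1*(-1)) - 1*(-63) = (2 + 1) + 63 = 3 + 63 = 66)
(u(126) + 46394)*(-7943 + 49518) = (66 + 46394)*(-7943 + 49518) = 46460*41575 = 1931574500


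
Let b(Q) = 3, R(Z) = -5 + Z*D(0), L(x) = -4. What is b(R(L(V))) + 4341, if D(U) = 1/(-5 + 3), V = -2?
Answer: 4344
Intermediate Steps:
D(U) = -½ (D(U) = 1/(-2) = -½)
R(Z) = -5 - Z/2 (R(Z) = -5 + Z*(-½) = -5 - Z/2)
b(R(L(V))) + 4341 = 3 + 4341 = 4344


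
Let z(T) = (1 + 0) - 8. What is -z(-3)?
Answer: 7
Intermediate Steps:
z(T) = -7 (z(T) = 1 - 8 = -7)
-z(-3) = -1*(-7) = 7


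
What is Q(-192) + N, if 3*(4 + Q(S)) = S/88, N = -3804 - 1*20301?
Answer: -265207/11 ≈ -24110.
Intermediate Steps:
N = -24105 (N = -3804 - 20301 = -24105)
Q(S) = -4 + S/264 (Q(S) = -4 + (S/88)/3 = -4 + S/264)
Q(-192) + N = (-4 + (1/264)*(-192)) - 24105 = (-4 - 8/11) - 24105 = -52/11 - 24105 = -265207/11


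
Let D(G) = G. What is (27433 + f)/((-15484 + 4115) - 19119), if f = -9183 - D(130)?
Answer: -2265/3811 ≈ -0.59433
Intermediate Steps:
f = -9313 (f = -9183 - 1*130 = -9183 - 130 = -9313)
(27433 + f)/((-15484 + 4115) - 19119) = (27433 - 9313)/((-15484 + 4115) - 19119) = 18120/(-11369 - 19119) = 18120/(-30488) = 18120*(-1/30488) = -2265/3811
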